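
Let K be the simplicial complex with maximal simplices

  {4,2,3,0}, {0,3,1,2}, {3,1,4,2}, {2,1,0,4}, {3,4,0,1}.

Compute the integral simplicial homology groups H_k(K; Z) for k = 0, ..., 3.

We work with the vertex ordering 0 < 1 < 2 < 3 < 4. The simplices of K, each written with vertices in increasing order, are:

  0-simplices (5): [0], [1], [2], [3], [4]
  1-simplices (10): [0,1], [0,2], [0,3], [0,4], [1,2], [1,3], [1,4], [2,3], [2,4], [3,4]
  2-simplices (10): [0,1,2], [0,1,3], [0,1,4], [0,2,3], [0,2,4], [0,3,4], [1,2,3], [1,2,4], [1,3,4], [2,3,4]
  3-simplices (5): [0,1,2,3], [0,1,2,4], [0,1,3,4], [0,2,3,4], [1,2,3,4]

Hence C_0 ≅ Z^5, C_1 ≅ Z^10, C_2 ≅ Z^10, C_3 ≅ Z^5.

The boundary map ∂_1: C_1 → C_0 maps an edge to its endpoints' difference, ∂[p,q] = q − p.
The 5×10 boundary matrix has rank 4 and Smith normal form diag(1,1,1,1).

∂_2: C_2 → C_1 sends each 2-simplex [p,q,r] to [q,r] − [p,r] + [p,q]. For instance
  ∂[0,1,2] = [1,2] − [0,2] + [0,1],
  ∂[0,2,3] = [2,3] − [0,3] + [0,2].
As a 10×10 matrix over Z this has rank 6, with invariant factors (1,1,1,1,1,1).

∂_3: C_3 → C_2 sends each 3-simplex σ to the alternating sum Σ_i (−1)^i (σ with its i-th vertex removed). For instance
  ∂[0,1,2,4] = [1,2,4] − [0,2,4] + [0,1,4] − [0,1,2],
  ∂[0,2,3,4] = [2,3,4] − [0,3,4] + [0,2,4] − [0,2,3].
The 10×5 boundary matrix has rank 4 and Smith normal form diag(1,1,1,1).

Reading off H_k = ker ∂_k / im ∂_{k+1}:

  H_0: rank C_0 − rank ∂_1 = 5 − 4 = 1, and the invariant factors of ∂_1 are all 1, so H_0 ≅ Z.
  H_1: rank ker ∂_1 − rank ∂_2 = (10 − 4) − 6 = 0, and the invariant factors of ∂_2 are all 1, so H_1 ≅ 0.
  H_2: rank ker ∂_2 − rank ∂_3 = (10 − 6) − 4 = 0, and the invariant factors of ∂_3 are all 1, so H_2 ≅ 0.
  H_3: rank ker ∂_3 − rank ∂_4 = (5 − 4) − 0 = 1, and there is no ∂_4, so H_3 ≅ Z.

As a check, the Euler characteristic is 5 − 10 + 10 − 5 = 0, which agrees with 1 − 0 + 0 − 1 = 0.

H_0 ≅ Z,  H_1 = 0,  H_2 = 0,  H_3 ≅ Z.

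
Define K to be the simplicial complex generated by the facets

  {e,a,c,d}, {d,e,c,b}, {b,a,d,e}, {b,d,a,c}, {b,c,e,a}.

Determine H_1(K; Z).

Fix the vertex order a < b < c < d < e and write every simplex with vertices in increasing order. Then dim K = 3 and the simplices of K are:

  0-simplices (5): a, b, c, d, e
  1-simplices (10): ab, ac, ad, ae, bc, bd, be, cd, ce, de
  2-simplices (10): abc, abd, abe, acd, ace, ade, bcd, bce, bde, cde
  3-simplices (5): abcd, abce, abde, acde, bcde

so the chain groups are C_0 ≅ Z^5, C_1 ≅ Z^10, C_2 ≅ Z^10, C_3 ≅ Z^5.

The boundary map ∂_1: C_1 → C_0 sends each edge [p,q] (with p < q) to q − p.
The 5×10 boundary matrix has rank 4 and Smith normal form diag(1,1,1,1).

The boundary map ∂_2: C_2 → C_1 acts by ∂[p,q,r] = [q,r] − [p,r] + [p,q]. For instance
  ∂acd = cd − ad + ac,
  ∂ace = ce − ae + ac.
The 10×10 boundary matrix has rank 6 and Smith normal form diag(1,1,1,1,1,1).

The boundary map ∂_3: C_3 → C_2 sends each 3-simplex σ to the alternating sum Σ_i (−1)^i (σ with its i-th vertex removed). For instance
  ∂abde = bde − ade + abe − abd,
  ∂acde = cde − ade + ace − acd.
The 10×5 boundary matrix has rank 4 and Smith normal form diag(1,1,1,1).

Now H_k = ker ∂_k / im ∂_{k+1}, so:

  H_1: rank ker ∂_1 − rank ∂_2 = (10 − 4) − 6 = 0, and the invariant factors of ∂_2 are all 1, so H_1 ≅ 0.

(K is a triangulation of the 3-sphere S^3.)

H_1 ≅ 0.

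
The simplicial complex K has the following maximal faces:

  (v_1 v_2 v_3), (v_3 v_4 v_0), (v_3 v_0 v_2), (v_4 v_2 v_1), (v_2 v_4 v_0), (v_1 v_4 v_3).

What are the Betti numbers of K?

b_0 = 1, b_1 = 0, b_2 = 1.

Fix the vertex order v_0 < v_1 < v_2 < v_3 < v_4 and write every simplex with vertices in increasing order. Then dim K = 2 and the simplices of K are:

  0-simplices (5): [v_0], [v_1], [v_2], [v_3], [v_4]
  1-simplices (9): [v_0,v_2], [v_0,v_3], [v_0,v_4], [v_1,v_2], [v_1,v_3], [v_1,v_4], [v_2,v_3], [v_2,v_4], [v_3,v_4]
  2-simplices (6): [v_0,v_2,v_3], [v_0,v_2,v_4], [v_0,v_3,v_4], [v_1,v_2,v_3], [v_1,v_2,v_4], [v_1,v_3,v_4]

so the chain groups are C_0 ≅ Z^5, C_1 ≅ Z^9, C_2 ≅ Z^6.

The boundary map ∂_1: C_1 → C_0 maps an edge to its endpoints' difference, ∂[p,q] = q − p. For instance
  ∂[v_2,v_3] = [v_3] − [v_2].
The resulting 5×9 matrix has rank 4, and its Smith normal form has invariant factors (1,1,1,1).

Boundary ∂_2: C_2 → C_1 sends each 2-simplex [p,q,r] to [q,r] − [p,r] + [p,q]. For instance
  ∂[v_1,v_2,v_4] = [v_2,v_4] − [v_1,v_4] + [v_1,v_2],
  ∂[v_1,v_2,v_3] = [v_2,v_3] − [v_1,v_3] + [v_1,v_2].
This gives a 9×6 integer matrix of rank 5; reducing to Smith normal form yields diagonal entries (1,1,1,1,1).

Reading off H_k = ker ∂_k / im ∂_{k+1}:

  H_0: rank C_0 − rank ∂_1 = 5 − 4 = 1, and the invariant factors of ∂_1 are all 1, so H_0 = Z.
  H_1: rank ker ∂_1 − rank ∂_2 = (9 − 4) − 5 = 0, and the invariant factors of ∂_2 are all 1, so H_1 = 0.
  H_2: rank ker ∂_2 − rank ∂_3 = (6 − 5) − 0 = 1, and there is no ∂_3, so H_2 = Z.

As a check, the Euler characteristic is 5 − 9 + 6 = 2, which agrees with 1 − 0 + 1 = 2.

Hence the Betti numbers are b_0 = 1, b_1 = 0, b_2 = 1.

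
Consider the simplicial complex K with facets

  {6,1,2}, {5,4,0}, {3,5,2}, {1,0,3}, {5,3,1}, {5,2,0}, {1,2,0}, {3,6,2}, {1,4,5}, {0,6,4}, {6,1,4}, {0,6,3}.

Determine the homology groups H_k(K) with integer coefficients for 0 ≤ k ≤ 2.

H_0 ≅ Z,  H_1 ≅ Z_2,  H_2 = 0.

We work with the vertex ordering 0 < 1 < 2 < 3 < 4 < 5 < 6. The simplices of K, each written with vertices in increasing order, are:

  0-simplices (7): [0], [1], [2], [3], [4], [5], [6]
  1-simplices (18): [0,1], [0,2], [0,3], [0,4], [0,5], [0,6], [1,2], [1,3], [1,4], [1,5], [1,6], [2,3], [2,5], [2,6], [3,5], [3,6], [4,5], [4,6]
  2-simplices (12): [0,1,2], [0,1,3], [0,2,5], [0,3,6], [0,4,5], [0,4,6], [1,2,6], [1,3,5], [1,4,5], [1,4,6], [2,3,5], [2,3,6]

so the chain groups are C_0 ≅ Z^7, C_1 ≅ Z^18, C_2 ≅ Z^12.

Boundary ∂_1: C_1 → C_0 is given by ∂[p,q] = [q] − [p]. For instance
  ∂[0,4] = [4] − [0].
As a 7×18 matrix over Z this has rank 6, with invariant factors (1,1,1,1,1,1).

The boundary map ∂_2: C_2 → C_1 maps a triangle to the signed sum of its edges. For instance
  ∂[0,4,5] = [4,5] − [0,5] + [0,4],
  ∂[1,4,5] = [4,5] − [1,5] + [1,4].
The 18×12 boundary matrix has rank 12 and Smith normal form diag(1,1,1,1,1,1,1,1,1,1,1,2).

Now H_k = ker ∂_k / im ∂_{k+1}, so:

  H_0: rank C_0 − rank ∂_1 = 7 − 6 = 1, and the invariant factors of ∂_1 are all 1, so H_0 = Z.
  H_1: rank ker ∂_1 − rank ∂_2 = (18 − 6) − 12 = 0, and ∂_2 has invariant factor 2 > 1, so H_1 = Z_2.
  H_2: rank ker ∂_2 − rank ∂_3 = (12 − 12) − 0 = 0, and there is no ∂_3, so H_2 = 0.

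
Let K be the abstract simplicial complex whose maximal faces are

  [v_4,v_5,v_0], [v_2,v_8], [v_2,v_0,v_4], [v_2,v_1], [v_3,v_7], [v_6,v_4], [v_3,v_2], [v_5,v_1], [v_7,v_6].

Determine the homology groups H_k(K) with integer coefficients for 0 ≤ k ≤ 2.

Order the vertices as v_0 < v_1 < v_2 < v_3 < v_4 < v_5 < v_6 < v_7 < v_8. Listing each simplex with vertices in this order, K has dimension 2 with simplices:

  0-simplices (9): [v_0], [v_1], [v_2], [v_3], [v_4], [v_5], [v_6], [v_7], [v_8]
  1-simplices (12): [v_0,v_2], [v_0,v_4], [v_0,v_5], [v_1,v_2], [v_1,v_5], [v_2,v_3], [v_2,v_4], [v_2,v_8], [v_3,v_7], [v_4,v_5], [v_4,v_6], [v_6,v_7]
  2-simplices (2): [v_0,v_2,v_4], [v_0,v_4,v_5]

giving chain groups C_0 ≅ Z^9, C_1 ≅ Z^12, C_2 ≅ Z^2.

The boundary map ∂_1: C_1 → C_0 maps an edge to its endpoints' difference, ∂[p,q] = q − p.
The resulting 9×12 matrix has rank 8, and its Smith normal form has invariant factors (1,1,1,1,1,1,1,1).

∂_2: C_2 → C_1 sends each 2-simplex [p,q,r] to [q,r] − [p,r] + [p,q]. For instance
  ∂[v_0,v_2,v_4] = [v_2,v_4] − [v_0,v_4] + [v_0,v_2],
  ∂[v_0,v_4,v_5] = [v_4,v_5] − [v_0,v_5] + [v_0,v_4].
This gives a 12×2 integer matrix of rank 2; reducing to Smith normal form yields diagonal entries (1,1).

Reading off H_k = ker ∂_k / im ∂_{k+1}:

  H_0: rank C_0 − rank ∂_1 = 9 − 8 = 1, and the invariant factors of ∂_1 are all 1, so H_0 = Z.
  H_1: rank ker ∂_1 − rank ∂_2 = (12 − 8) − 2 = 2, and the invariant factors of ∂_2 are all 1, so H_1 = Z^2.
  H_2: rank ker ∂_2 − rank ∂_3 = (2 − 2) − 0 = 0, and there is no ∂_3, so H_2 = 0.

H_0 ≅ Z,  H_1 ≅ Z^2,  H_2 = 0.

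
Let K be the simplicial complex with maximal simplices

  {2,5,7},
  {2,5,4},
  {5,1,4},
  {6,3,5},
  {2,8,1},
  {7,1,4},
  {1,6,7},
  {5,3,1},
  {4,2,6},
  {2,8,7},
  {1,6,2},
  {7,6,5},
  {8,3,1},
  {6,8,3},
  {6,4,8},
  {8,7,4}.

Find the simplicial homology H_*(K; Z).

Fix the vertex order 1 < 2 < 3 < 4 < 5 < 6 < 7 < 8 and write every simplex with vertices in increasing order. Then dim K = 2 and the simplices of K are:

  0-simplices (8): [1], [2], [3], [4], [5], [6], [7], [8]
  1-simplices (24): (24 of them)
  2-simplices (16): [1,2,6], [1,2,8], [1,3,5], [1,3,8], [1,4,5], [1,4,7], [1,6,7], [2,4,5], [2,4,6], [2,5,7], [2,7,8], [3,5,6], [3,6,8], [4,6,8], [4,7,8], [5,6,7]

giving chain groups C_0 ≅ Z^8, C_1 ≅ Z^24, C_2 ≅ Z^16.

The boundary map ∂_1: C_1 → C_0 sends each edge [p,q] (with p < q) to q − p.
As a 8×24 matrix over Z this has rank 7, with invariant factors (1,1,1,1,1,1,1).

Boundary ∂_2: C_2 → C_1 maps a triangle to the signed sum of its edges. For instance
  ∂[2,5,7] = [5,7] − [2,7] + [2,5],
  ∂[2,7,8] = [7,8] − [2,8] + [2,7].
The 24×16 boundary matrix has rank 15 and Smith normal form diag(1,1,1,1,1,1,1,1,1,1,1,1,1,1,1).

Computing H_k = (kernel of ∂_k) / (image of ∂_{k+1}):

  H_0: rank C_0 − rank ∂_1 = 8 − 7 = 1, and the invariant factors of ∂_1 are all 1, so H_0 = Z.
  H_1: rank ker ∂_1 − rank ∂_2 = (24 − 7) − 15 = 2, and the invariant factors of ∂_2 are all 1, so H_1 = Z^2.
  H_2: rank ker ∂_2 − rank ∂_3 = (16 − 15) − 0 = 1, and there is no ∂_3, so H_2 = Z.

(K is a triangulation of the torus T^2.)

H_0 ≅ Z,  H_1 ≅ Z^2,  H_2 ≅ Z.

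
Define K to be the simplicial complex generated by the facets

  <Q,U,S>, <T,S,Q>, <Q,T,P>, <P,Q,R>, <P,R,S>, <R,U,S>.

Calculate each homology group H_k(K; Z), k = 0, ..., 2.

H_0 ≅ Z,  H_1 ≅ Z,  H_2 = 0.

K has 6 vertices, 12 edges, 6 triangles.
rank ∂_0 = 0, rank ∂_1 = 5 ⇒ b_0 = 6 − 0 − 5 = 1; all invariant factors of ∂_1 are 1 so no torsion. So H_0 ≅ Z.
rank ∂_1 = 5, rank ∂_2 = 6 ⇒ b_1 = 12 − 5 − 6 = 1; all invariant factors of ∂_2 are 1 so no torsion. So H_1 ≅ Z.
rank ∂_2 = 6, rank ∂_3 = 0 ⇒ b_2 = 6 − 6 − 0 = 0. So H_2 ≅ 0.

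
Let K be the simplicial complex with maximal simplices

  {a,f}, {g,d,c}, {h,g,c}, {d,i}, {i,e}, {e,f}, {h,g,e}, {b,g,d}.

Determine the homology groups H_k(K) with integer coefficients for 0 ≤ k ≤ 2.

H_0 = Z,  H_1 = Z,  H_2 = 0.

We work with the vertex ordering a < b < c < d < e < f < g < h < i. The simplices of K, each written with vertices in increasing order, are:

  0-simplices (9): a, b, c, d, e, f, g, h, i
  1-simplices (13): af, bd, bg, cd, cg, ch, dg, di, ef, eg, eh, ei, gh
  2-simplices (4): bdg, cdg, cgh, egh

giving chain groups C_0 ≅ Z^9, C_1 ≅ Z^13, C_2 ≅ Z^4.

Boundary ∂_1: C_1 → C_0 maps an edge to its endpoints' difference, ∂[p,q] = q − p. For instance
  ∂eh = h − e.
This gives a 9×13 integer matrix of rank 8; reducing to Smith normal form yields diagonal entries (1,1,1,1,1,1,1,1).

The boundary map ∂_2: C_2 → C_1 sends each 2-simplex [p,q,r] to [q,r] − [p,r] + [p,q]. For instance
  ∂bdg = dg − bg + bd,
  ∂egh = gh − eh + eg.
As a 13×4 matrix over Z this has rank 4, with invariant factors (1,1,1,1).

Now H_k = ker ∂_k / im ∂_{k+1}, so:

  H_0: rank C_0 − rank ∂_1 = 9 − 8 = 1, and the invariant factors of ∂_1 are all 1, so H_0 = Z.
  H_1: rank ker ∂_1 − rank ∂_2 = (13 − 8) − 4 = 1, and the invariant factors of ∂_2 are all 1, so H_1 = Z.
  H_2: rank ker ∂_2 − rank ∂_3 = (4 − 4) − 0 = 0, and there is no ∂_3, so H_2 = 0.

As a check, the Euler characteristic is 9 − 13 + 4 = 0, which agrees with 1 − 1 + 0 = 0.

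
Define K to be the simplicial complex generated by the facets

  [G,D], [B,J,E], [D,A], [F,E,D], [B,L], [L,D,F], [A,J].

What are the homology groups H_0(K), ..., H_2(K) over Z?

Take the total order A < B < D < E < F < G < J < L on the vertex set. Then K (dimension 2) consists of the simplices:

  0-simplices (8): A, B, D, E, F, G, J, L
  1-simplices (12): AD, AJ, BE, BJ, BL, DE, DF, DG, DL, EF, EJ, FL
  2-simplices (3): BEJ, DEF, DFL

giving chain groups C_0 ≅ Z^8, C_1 ≅ Z^12, C_2 ≅ Z^3.

∂_1: C_1 → C_0 is given by ∂[p,q] = [q] − [p].
The resulting 8×12 matrix has rank 7, and its Smith normal form has invariant factors (1,1,1,1,1,1,1).

∂_2: C_2 → C_1 maps a triangle to the signed sum of its edges. For instance
  ∂DEF = EF − DF + DE,
  ∂DFL = FL − DL + DF.
This gives a 12×3 integer matrix of rank 3; reducing to Smith normal form yields diagonal entries (1,1,1).

Reading off H_k = ker ∂_k / im ∂_{k+1}:

  H_0: rank C_0 − rank ∂_1 = 8 − 7 = 1, and the invariant factors of ∂_1 are all 1, so H_0 = Z.
  H_1: rank ker ∂_1 − rank ∂_2 = (12 − 7) − 3 = 2, and the invariant factors of ∂_2 are all 1, so H_1 = Z^2.
  H_2: rank ker ∂_2 − rank ∂_3 = (3 − 3) − 0 = 0, and there is no ∂_3, so H_2 = 0.

As a check, the Euler characteristic is 8 − 12 + 3 = -1, which agrees with 1 − 2 + 0 = -1.

H_0 ≅ Z,  H_1 ≅ Z^2,  H_2 = 0.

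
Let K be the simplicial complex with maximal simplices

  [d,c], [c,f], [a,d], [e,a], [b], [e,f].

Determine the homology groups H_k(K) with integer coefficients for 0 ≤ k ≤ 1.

H_0 = Z^2,  H_1 = Z.

We work with the vertex ordering a < b < c < d < e < f. The simplices of K, each written with vertices in increasing order, are:

  0-simplices (6): a, b, c, d, e, f
  1-simplices (5): ad, ae, cd, cf, ef

so the chain groups are C_0 ≅ Z^6, C_1 ≅ Z^5.

∂_1: C_1 → C_0 maps an edge to its endpoints' difference, ∂[p,q] = q − p. For instance
  ∂ef = f − e.
As a 6×5 matrix over Z this has rank 4, with invariant factors (1,1,1,1).

Now H_k = ker ∂_k / im ∂_{k+1}, so:

  H_0: rank C_0 − rank ∂_1 = 6 − 4 = 2, and the invariant factors of ∂_1 are all 1, so H_0 = Z^2.
  H_1: rank ker ∂_1 − rank ∂_2 = (5 − 4) − 0 = 1, and there is no ∂_2, so H_1 = Z.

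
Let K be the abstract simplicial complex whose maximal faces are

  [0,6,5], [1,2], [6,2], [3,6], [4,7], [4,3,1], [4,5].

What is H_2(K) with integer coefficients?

Take the total order 0 < 1 < 2 < 3 < 4 < 5 < 6 < 7 on the vertex set. Then K (dimension 2) consists of the simplices:

  0-simplices (8): [0], [1], [2], [3], [4], [5], [6], [7]
  1-simplices (11): [0,5], [0,6], [1,2], [1,3], [1,4], [2,6], [3,4], [3,6], [4,5], [4,7], [5,6]
  2-simplices (2): [0,5,6], [1,3,4]

Hence C_0 ≅ Z^8, C_1 ≅ Z^11, C_2 ≅ Z^2.

The boundary map ∂_1: C_1 → C_0 is given by ∂[p,q] = [q] − [p]. For instance
  ∂[4,7] = [7] − [4].
As a 8×11 matrix over Z this has rank 7, with invariant factors (1,1,1,1,1,1,1).

Boundary ∂_2: C_2 → C_1 acts by ∂[p,q,r] = [q,r] − [p,r] + [p,q]. For instance
  ∂[0,5,6] = [5,6] − [0,6] + [0,5],
  ∂[1,3,4] = [3,4] − [1,4] + [1,3].
The 11×2 boundary matrix has rank 2 and Smith normal form diag(1,1).

Computing H_k = (kernel of ∂_k) / (image of ∂_{k+1}):

  H_2: rank ker ∂_2 − rank ∂_3 = (2 − 2) − 0 = 0, and there is no ∂_3, so H_2 ≅ 0.

H_2 = 0.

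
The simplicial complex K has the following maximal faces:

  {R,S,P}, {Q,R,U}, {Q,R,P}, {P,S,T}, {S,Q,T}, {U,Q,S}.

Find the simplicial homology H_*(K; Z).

K has 6 vertices, 12 edges, 6 triangles.
rank ∂_0 = 0, rank ∂_1 = 5 ⇒ b_0 = 6 − 0 − 5 = 1; all invariant factors of ∂_1 are 1 so no torsion. So H_0 = Z.
rank ∂_1 = 5, rank ∂_2 = 6 ⇒ b_1 = 12 − 5 − 6 = 1; all invariant factors of ∂_2 are 1 so no torsion. So H_1 = Z.
rank ∂_2 = 6, rank ∂_3 = 0 ⇒ b_2 = 6 − 6 − 0 = 0. So H_2 = 0.

H_0 ≅ Z,  H_1 ≅ Z,  H_2 = 0.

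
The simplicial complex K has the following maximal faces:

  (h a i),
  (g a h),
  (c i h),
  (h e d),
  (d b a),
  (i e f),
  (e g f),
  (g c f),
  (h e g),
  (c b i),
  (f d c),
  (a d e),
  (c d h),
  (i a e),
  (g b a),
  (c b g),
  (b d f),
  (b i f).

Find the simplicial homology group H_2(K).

H_2 = 0.

K has 9 vertices, 27 edges, 18 triangles.
rank ∂_2 = 18, rank ∂_3 = 0 ⇒ b_2 = 18 − 18 − 0 = 0. So H_2 = 0.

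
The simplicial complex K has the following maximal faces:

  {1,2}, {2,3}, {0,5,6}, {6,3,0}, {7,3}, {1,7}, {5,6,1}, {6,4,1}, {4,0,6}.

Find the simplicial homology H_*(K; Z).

H_0 ≅ Z,  H_1 ≅ Z^2,  H_2 = 0.

Order the vertices as 0 < 1 < 2 < 3 < 4 < 5 < 6 < 7. Listing each simplex with vertices in this order, K has dimension 2 with simplices:

  0-simplices (8): [0], [1], [2], [3], [4], [5], [6], [7]
  1-simplices (14): [0,3], [0,4], [0,5], [0,6], [1,2], [1,4], [1,5], [1,6], [1,7], [2,3], [3,6], [3,7], [4,6], [5,6]
  2-simplices (5): [0,3,6], [0,4,6], [0,5,6], [1,4,6], [1,5,6]

giving chain groups C_0 ≅ Z^8, C_1 ≅ Z^14, C_2 ≅ Z^5.

Boundary ∂_1: C_1 → C_0 maps an edge to its endpoints' difference, ∂[p,q] = q − p.
This gives a 8×14 integer matrix of rank 7; reducing to Smith normal form yields diagonal entries (1,1,1,1,1,1,1).

The boundary map ∂_2: C_2 → C_1 acts by ∂[p,q,r] = [q,r] − [p,r] + [p,q]. For instance
  ∂[0,4,6] = [4,6] − [0,6] + [0,4],
  ∂[0,3,6] = [3,6] − [0,6] + [0,3].
This gives a 14×5 integer matrix of rank 5; reducing to Smith normal form yields diagonal entries (1,1,1,1,1).

Now H_k = ker ∂_k / im ∂_{k+1}, so:

  H_0: rank C_0 − rank ∂_1 = 8 − 7 = 1, and the invariant factors of ∂_1 are all 1, so H_0 ≅ Z.
  H_1: rank ker ∂_1 − rank ∂_2 = (14 − 7) − 5 = 2, and the invariant factors of ∂_2 are all 1, so H_1 ≅ Z^2.
  H_2: rank ker ∂_2 − rank ∂_3 = (5 − 5) − 0 = 0, and there is no ∂_3, so H_2 ≅ 0.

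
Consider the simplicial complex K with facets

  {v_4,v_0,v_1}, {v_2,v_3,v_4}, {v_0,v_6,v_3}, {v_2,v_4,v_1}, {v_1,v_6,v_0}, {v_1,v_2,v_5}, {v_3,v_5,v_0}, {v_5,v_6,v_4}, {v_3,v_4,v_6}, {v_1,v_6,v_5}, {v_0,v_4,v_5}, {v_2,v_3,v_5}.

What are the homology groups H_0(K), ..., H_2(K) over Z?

Order the vertices as v_0 < v_1 < v_2 < v_3 < v_4 < v_5 < v_6. Listing each simplex with vertices in this order, K has dimension 2 with simplices:

  0-simplices (7): [v_0], [v_1], [v_2], [v_3], [v_4], [v_5], [v_6]
  1-simplices (18): (18 of them)
  2-simplices (12): (12 of them)

Hence C_0 ≅ Z^7, C_1 ≅ Z^18, C_2 ≅ Z^12.

The boundary map ∂_1: C_1 → C_0 sends each edge [p,q] (with p < q) to q − p.
This gives a 7×18 integer matrix of rank 6; reducing to Smith normal form yields diagonal entries (1,1,1,1,1,1).

∂_2: C_2 → C_1 sends each 2-simplex [p,q,r] to [q,r] − [p,r] + [p,q]. For instance
  ∂[v_3,v_4,v_6] = [v_4,v_6] − [v_3,v_6] + [v_3,v_4],
  ∂[v_1,v_2,v_5] = [v_2,v_5] − [v_1,v_5] + [v_1,v_2].
This gives a 18×12 integer matrix of rank 12; reducing to Smith normal form yields diagonal entries (1,1,1,1,1,1,1,1,1,1,1,2).

From H_k ≅ ker(∂_k) / im(∂_{k+1}) we obtain:

  H_0: rank C_0 − rank ∂_1 = 7 − 6 = 1, and the invariant factors of ∂_1 are all 1, so H_0 = Z.
  H_1: rank ker ∂_1 − rank ∂_2 = (18 − 6) − 12 = 0, and ∂_2 has invariant factor 2 > 1, so H_1 = Z/2Z.
  H_2: rank ker ∂_2 − rank ∂_3 = (12 − 12) − 0 = 0, and there is no ∂_3, so H_2 = 0.

H_0 = Z,  H_1 = Z/2Z,  H_2 = 0.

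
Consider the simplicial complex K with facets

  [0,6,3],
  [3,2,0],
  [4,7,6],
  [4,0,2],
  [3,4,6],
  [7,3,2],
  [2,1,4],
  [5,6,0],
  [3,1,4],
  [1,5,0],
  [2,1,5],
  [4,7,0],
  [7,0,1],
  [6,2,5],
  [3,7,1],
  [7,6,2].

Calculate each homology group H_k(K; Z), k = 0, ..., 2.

H_0 = Z,  H_1 = Z^2,  H_2 = Z.

K has 8 vertices, 24 edges, 16 triangles.
rank ∂_0 = 0, rank ∂_1 = 7 ⇒ b_0 = 8 − 0 − 7 = 1; all invariant factors of ∂_1 are 1 so no torsion. So H_0 ≅ Z.
rank ∂_1 = 7, rank ∂_2 = 15 ⇒ b_1 = 24 − 7 − 15 = 2; all invariant factors of ∂_2 are 1 so no torsion. So H_1 ≅ Z^2.
rank ∂_2 = 15, rank ∂_3 = 0 ⇒ b_2 = 16 − 15 − 0 = 1. So H_2 ≅ Z.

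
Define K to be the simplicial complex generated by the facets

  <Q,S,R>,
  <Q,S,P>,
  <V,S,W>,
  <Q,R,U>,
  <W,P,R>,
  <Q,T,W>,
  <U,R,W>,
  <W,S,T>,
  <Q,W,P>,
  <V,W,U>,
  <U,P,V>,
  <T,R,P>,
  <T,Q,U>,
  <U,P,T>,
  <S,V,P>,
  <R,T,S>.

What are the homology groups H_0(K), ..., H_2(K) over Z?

Fix the vertex order P < Q < R < S < T < U < V < W and write every simplex with vertices in increasing order. Then dim K = 2 and the simplices of K are:

  0-simplices (8): P, Q, R, S, T, U, V, W
  1-simplices (24): PQ, PR, PS, PT, PU, PV, PW, QR, QS, QT, QU, QW, RS, RT, RU, RW, ST, SV, SW, TU, TW, UV, UW, VW
  2-simplices (16): PQS, PQW, PRT, PRW, PSV, PTU, PUV, QRS, QRU, QTU, QTW, RST, RUW, STW, SVW, UVW

so the chain groups are C_0 ≅ Z^8, C_1 ≅ Z^24, C_2 ≅ Z^16.

∂_1: C_1 → C_0 is given by ∂[p,q] = [q] − [p].
The resulting 8×24 matrix has rank 7, and its Smith normal form has invariant factors (1,1,1,1,1,1,1).

∂_2: C_2 → C_1 maps a triangle to the signed sum of its edges. For instance
  ∂QRS = RS − QS + QR,
  ∂PSV = SV − PV + PS.
The 24×16 boundary matrix has rank 15 and Smith normal form diag(1,1,1,1,1,1,1,1,1,1,1,1,1,1,1).

From H_k ≅ ker(∂_k) / im(∂_{k+1}) we obtain:

  H_0: rank C_0 − rank ∂_1 = 8 − 7 = 1, and the invariant factors of ∂_1 are all 1, so H_0 = Z.
  H_1: rank ker ∂_1 − rank ∂_2 = (24 − 7) − 15 = 2, and the invariant factors of ∂_2 are all 1, so H_1 = Z^2.
  H_2: rank ker ∂_2 − rank ∂_3 = (16 − 15) − 0 = 1, and there is no ∂_3, so H_2 = Z.

As a check, the Euler characteristic is 8 − 24 + 16 = 0, which agrees with 1 − 2 + 1 = 0.
(K is a triangulation of the torus T^2.)

H_0 ≅ Z,  H_1 ≅ Z^2,  H_2 ≅ Z.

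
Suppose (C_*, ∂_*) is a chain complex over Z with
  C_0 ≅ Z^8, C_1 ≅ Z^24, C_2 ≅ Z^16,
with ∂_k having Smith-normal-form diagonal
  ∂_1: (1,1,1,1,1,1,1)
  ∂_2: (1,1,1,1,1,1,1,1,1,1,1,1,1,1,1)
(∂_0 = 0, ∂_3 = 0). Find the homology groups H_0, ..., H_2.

H_0 ≅ Z,  H_1 ≅ Z^2,  H_2 ≅ Z.

H_0: b_0 = 8 − 0 − 7 = 1; torsion from ∂_1 factors > 1: none. So H_0 ≅ Z.
H_1: b_1 = 24 − 7 − 15 = 2; torsion from ∂_2 factors > 1: none. So H_1 ≅ Z^2.
H_2: b_2 = 16 − 15 − 0 = 1; torsion from ∂_3 factors > 1: none. So H_2 ≅ Z.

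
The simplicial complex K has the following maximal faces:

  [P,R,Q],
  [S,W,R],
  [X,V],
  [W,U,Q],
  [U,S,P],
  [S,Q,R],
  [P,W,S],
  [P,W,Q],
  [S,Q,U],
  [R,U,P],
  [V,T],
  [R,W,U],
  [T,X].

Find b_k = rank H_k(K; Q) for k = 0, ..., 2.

b_0 = 2, b_1 = 1, b_2 = 0.

K has 9 vertices, 18 edges, 10 triangles.
rank ∂_0 = 0, rank ∂_1 = 7 ⇒ b_0 = 9 − 0 − 7 = 2; all invariant factors of ∂_1 are 1 so no torsion. So H_0 ≅ Z^2.
rank ∂_1 = 7, rank ∂_2 = 10 ⇒ b_1 = 18 − 7 − 10 = 1; ∂_2 has invariant factor(s) [2] giving torsion. So H_1 ≅ Z ⊕ Z/2Z.
rank ∂_2 = 10, rank ∂_3 = 0 ⇒ b_2 = 10 − 10 − 0 = 0. So H_2 ≅ 0.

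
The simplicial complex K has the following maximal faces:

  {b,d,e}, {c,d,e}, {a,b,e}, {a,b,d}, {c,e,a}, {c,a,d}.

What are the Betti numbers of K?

We work with the vertex ordering a < b < c < d < e. The simplices of K, each written with vertices in increasing order, are:

  0-simplices (5): a, b, c, d, e
  1-simplices (9): ab, ac, ad, ae, bd, be, cd, ce, de
  2-simplices (6): abd, abe, acd, ace, bde, cde

Hence C_0 ≅ Z^5, C_1 ≅ Z^9, C_2 ≅ Z^6.

∂_1: C_1 → C_0 sends each edge [p,q] (with p < q) to q − p. For instance
  ∂de = e − d.
This gives a 5×9 integer matrix of rank 4; reducing to Smith normal form yields diagonal entries (1,1,1,1).

Boundary ∂_2: C_2 → C_1 sends each 2-simplex [p,q,r] to [q,r] − [p,r] + [p,q]. For instance
  ∂cde = de − ce + cd,
  ∂bde = de − be + bd.
The 9×6 boundary matrix has rank 5 and Smith normal form diag(1,1,1,1,1).

From H_k ≅ ker(∂_k) / im(∂_{k+1}) we obtain:

  H_0: rank C_0 − rank ∂_1 = 5 − 4 = 1, and the invariant factors of ∂_1 are all 1, so H_0 ≅ Z.
  H_1: rank ker ∂_1 − rank ∂_2 = (9 − 4) − 5 = 0, and the invariant factors of ∂_2 are all 1, so H_1 ≅ 0.
  H_2: rank ker ∂_2 − rank ∂_3 = (6 − 5) − 0 = 1, and there is no ∂_3, so H_2 ≅ Z.

(K is a triangulation of the 2-sphere S^2.)

Hence the Betti numbers are b_0 = 1, b_1 = 0, b_2 = 1.

b_0 = 1, b_1 = 0, b_2 = 1.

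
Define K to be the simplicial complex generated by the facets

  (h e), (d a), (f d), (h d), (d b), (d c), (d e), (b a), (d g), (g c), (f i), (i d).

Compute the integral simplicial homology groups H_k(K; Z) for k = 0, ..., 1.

H_0 = Z,  H_1 = Z^4.

Order the vertices as a < b < c < d < e < f < g < h < i. Listing each simplex with vertices in this order, K has dimension 1 with simplices:

  0-simplices (9): a, b, c, d, e, f, g, h, i
  1-simplices (12): ab, ad, bd, cd, cg, de, df, dg, dh, di, eh, fi

so the chain groups are C_0 ≅ Z^9, C_1 ≅ Z^12.

The boundary map ∂_1: C_1 → C_0 sends each edge [p,q] (with p < q) to q − p. For instance
  ∂dh = h − d.
The 9×12 boundary matrix has rank 8 and Smith normal form diag(1,1,1,1,1,1,1,1).

Computing H_k = (kernel of ∂_k) / (image of ∂_{k+1}):

  H_0: rank C_0 − rank ∂_1 = 9 − 8 = 1, and the invariant factors of ∂_1 are all 1, so H_0 ≅ Z.
  H_1: rank ker ∂_1 − rank ∂_2 = (12 − 8) − 0 = 4, and there is no ∂_2, so H_1 ≅ Z^4.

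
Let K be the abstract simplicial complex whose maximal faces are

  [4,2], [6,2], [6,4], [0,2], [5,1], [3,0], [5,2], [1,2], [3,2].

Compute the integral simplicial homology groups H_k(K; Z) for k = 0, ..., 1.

H_0 ≅ Z,  H_1 ≅ Z^3.

Fix the vertex order 0 < 1 < 2 < 3 < 4 < 5 < 6 and write every simplex with vertices in increasing order. Then dim K = 1 and the simplices of K are:

  0-simplices (7): [0], [1], [2], [3], [4], [5], [6]
  1-simplices (9): [0,2], [0,3], [1,2], [1,5], [2,3], [2,4], [2,5], [2,6], [4,6]

Hence C_0 ≅ Z^7, C_1 ≅ Z^9.

∂_1: C_1 → C_0 sends each edge [p,q] (with p < q) to q − p.
This gives a 7×9 integer matrix of rank 6; reducing to Smith normal form yields diagonal entries (1,1,1,1,1,1).

From H_k ≅ ker(∂_k) / im(∂_{k+1}) we obtain:

  H_0: rank C_0 − rank ∂_1 = 7 − 6 = 1, and the invariant factors of ∂_1 are all 1, so H_0 = Z.
  H_1: rank ker ∂_1 − rank ∂_2 = (9 − 6) − 0 = 3, and there is no ∂_2, so H_1 = Z^3.

As a check, the Euler characteristic is 7 − 9 = -2, which agrees with 1 − 3 = -2.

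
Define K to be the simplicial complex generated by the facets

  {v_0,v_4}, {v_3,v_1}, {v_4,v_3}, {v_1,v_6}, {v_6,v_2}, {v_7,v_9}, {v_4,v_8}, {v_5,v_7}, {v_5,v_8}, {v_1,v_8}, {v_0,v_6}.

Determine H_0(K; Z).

H_0 ≅ Z.

Take the total order v_0 < v_1 < v_2 < v_3 < v_4 < v_5 < v_6 < v_7 < v_8 < v_9 on the vertex set. Then K (dimension 1) consists of the simplices:

  0-simplices (10): [v_0], [v_1], [v_2], [v_3], [v_4], [v_5], [v_6], [v_7], [v_8], [v_9]
  1-simplices (11): [v_0,v_4], [v_0,v_6], [v_1,v_3], [v_1,v_6], [v_1,v_8], [v_2,v_6], [v_3,v_4], [v_4,v_8], [v_5,v_7], [v_5,v_8], [v_7,v_9]

giving chain groups C_0 ≅ Z^10, C_1 ≅ Z^11.

Boundary ∂_1: C_1 → C_0 is given by ∂[p,q] = [q] − [p]. For instance
  ∂[v_1,v_6] = [v_6] − [v_1].
The 10×11 boundary matrix has rank 9 and Smith normal form diag(1,1,1,1,1,1,1,1,1).

Now H_k = ker ∂_k / im ∂_{k+1}, so:

  H_0: rank C_0 − rank ∂_1 = 10 − 9 = 1, and the invariant factors of ∂_1 are all 1, so H_0 = Z.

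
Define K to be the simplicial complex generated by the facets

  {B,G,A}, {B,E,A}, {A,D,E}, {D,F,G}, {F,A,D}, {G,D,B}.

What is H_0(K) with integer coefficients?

Order the vertices as A < B < D < E < F < G. Listing each simplex with vertices in this order, K has dimension 2 with simplices:

  0-simplices (6): A, B, D, E, F, G
  1-simplices (12): AB, AD, AE, AF, AG, BD, BE, BG, DE, DF, DG, FG
  2-simplices (6): ABE, ABG, ADE, ADF, BDG, DFG

giving chain groups C_0 ≅ Z^6, C_1 ≅ Z^12, C_2 ≅ Z^6.

The boundary map ∂_1: C_1 → C_0 sends each edge [p,q] (with p < q) to q − p.
The 6×12 boundary matrix has rank 5 and Smith normal form diag(1,1,1,1,1).

Boundary ∂_2: C_2 → C_1 maps a triangle to the signed sum of its edges. For instance
  ∂ADF = DF − AF + AD,
  ∂ABG = BG − AG + AB.
This gives a 12×6 integer matrix of rank 6; reducing to Smith normal form yields diagonal entries (1,1,1,1,1,1).

Reading off H_k = ker ∂_k / im ∂_{k+1}:

  H_0: rank C_0 − rank ∂_1 = 6 − 5 = 1, and the invariant factors of ∂_1 are all 1, so H_0 ≅ Z.

H_0 = Z.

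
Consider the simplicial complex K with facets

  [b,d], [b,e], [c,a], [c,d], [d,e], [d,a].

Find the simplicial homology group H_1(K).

H_1 = Z^2.

K has 5 vertices, 6 edges.
rank ∂_1 = 4, rank ∂_2 = 0 ⇒ b_1 = 6 − 4 − 0 = 2. So H_1 ≅ Z^2.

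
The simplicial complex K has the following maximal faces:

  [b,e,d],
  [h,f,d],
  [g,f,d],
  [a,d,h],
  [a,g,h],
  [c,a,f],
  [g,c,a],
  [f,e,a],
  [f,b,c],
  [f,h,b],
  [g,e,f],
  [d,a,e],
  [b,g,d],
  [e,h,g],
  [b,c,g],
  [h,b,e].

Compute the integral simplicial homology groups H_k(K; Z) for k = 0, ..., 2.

H_0 ≅ Z,  H_1 ≅ Z^2,  H_2 ≅ Z.

Take the total order a < b < c < d < e < f < g < h on the vertex set. Then K (dimension 2) consists of the simplices:

  0-simplices (8): a, b, c, d, e, f, g, h
  1-simplices (24): ac, ad, ae, af, ag, ah, bc, bd, be, bf, bg, bh, cf, cg, de, df, dg, dh, ef, eg, eh, fg, fh, gh
  2-simplices (16): acf, acg, ade, adh, aef, agh, bcf, bcg, bde, bdg, beh, bfh, dfg, dfh, efg, egh

giving chain groups C_0 ≅ Z^8, C_1 ≅ Z^24, C_2 ≅ Z^16.

The boundary map ∂_1: C_1 → C_0 maps an edge to its endpoints' difference, ∂[p,q] = q − p.
This gives a 8×24 integer matrix of rank 7; reducing to Smith normal form yields diagonal entries (1,1,1,1,1,1,1).

The boundary map ∂_2: C_2 → C_1 acts by ∂[p,q,r] = [q,r] − [p,r] + [p,q]. For instance
  ∂acf = cf − af + ac,
  ∂dfg = fg − dg + df.
The resulting 24×16 matrix has rank 15, and its Smith normal form has invariant factors (1,1,1,1,1,1,1,1,1,1,1,1,1,1,1).

Now H_k = ker ∂_k / im ∂_{k+1}, so:

  H_0: rank C_0 − rank ∂_1 = 8 − 7 = 1, and the invariant factors of ∂_1 are all 1, so H_0 = Z.
  H_1: rank ker ∂_1 − rank ∂_2 = (24 − 7) − 15 = 2, and the invariant factors of ∂_2 are all 1, so H_1 = Z^2.
  H_2: rank ker ∂_2 − rank ∂_3 = (16 − 15) − 0 = 1, and there is no ∂_3, so H_2 = Z.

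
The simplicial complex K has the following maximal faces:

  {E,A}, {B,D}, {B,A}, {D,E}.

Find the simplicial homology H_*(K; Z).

We work with the vertex ordering A < B < D < E. The simplices of K, each written with vertices in increasing order, are:

  0-simplices (4): A, B, D, E
  1-simplices (4): AB, AE, BD, DE

Hence C_0 ≅ Z^4, C_1 ≅ Z^4.

∂_1: C_1 → C_0 maps an edge to its endpoints' difference, ∂[p,q] = q − p. For instance
  ∂BD = D − B.
The resulting 4×4 matrix has rank 3, and its Smith normal form has invariant factors (1,1,1).

From H_k ≅ ker(∂_k) / im(∂_{k+1}) we obtain:

  H_0: rank C_0 − rank ∂_1 = 4 − 3 = 1, and the invariant factors of ∂_1 are all 1, so H_0 = Z.
  H_1: rank ker ∂_1 − rank ∂_2 = (4 − 3) − 0 = 1, and there is no ∂_2, so H_1 = Z.

H_0 ≅ Z,  H_1 ≅ Z.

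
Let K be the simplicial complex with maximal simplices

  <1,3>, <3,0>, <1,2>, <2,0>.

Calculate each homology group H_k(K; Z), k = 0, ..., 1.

Fix the vertex order 0 < 1 < 2 < 3 and write every simplex with vertices in increasing order. Then dim K = 1 and the simplices of K are:

  0-simplices (4): [0], [1], [2], [3]
  1-simplices (4): [0,2], [0,3], [1,2], [1,3]

so the chain groups are C_0 ≅ Z^4, C_1 ≅ Z^4.

The boundary map ∂_1: C_1 → C_0 is given by ∂[p,q] = [q] − [p].
As a 4×4 matrix over Z this has rank 3, with invariant factors (1,1,1).

From H_k ≅ ker(∂_k) / im(∂_{k+1}) we obtain:

  H_0: rank C_0 − rank ∂_1 = 4 − 3 = 1, and the invariant factors of ∂_1 are all 1, so H_0 ≅ Z.
  H_1: rank ker ∂_1 − rank ∂_2 = (4 − 3) − 0 = 1, and there is no ∂_2, so H_1 ≅ Z.

(K is a triangulation of the circle S^1.)

H_0 = Z,  H_1 = Z.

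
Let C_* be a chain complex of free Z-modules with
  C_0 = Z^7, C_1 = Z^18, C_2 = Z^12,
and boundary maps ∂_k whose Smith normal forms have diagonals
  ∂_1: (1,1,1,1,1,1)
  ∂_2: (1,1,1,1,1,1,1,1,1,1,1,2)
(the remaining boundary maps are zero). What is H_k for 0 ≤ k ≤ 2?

H_0: b_0 = 7 − 0 − 6 = 1; torsion from ∂_1 factors > 1: none. So H_0 = Z.
H_1: b_1 = 18 − 6 − 12 = 0; torsion from ∂_2 factors > 1: [2]. So H_1 = Z/2Z.
H_2: b_2 = 12 − 12 − 0 = 0; torsion from ∂_3 factors > 1: none. So H_2 = 0.

H_0 = Z,  H_1 = Z/2Z,  H_2 = 0.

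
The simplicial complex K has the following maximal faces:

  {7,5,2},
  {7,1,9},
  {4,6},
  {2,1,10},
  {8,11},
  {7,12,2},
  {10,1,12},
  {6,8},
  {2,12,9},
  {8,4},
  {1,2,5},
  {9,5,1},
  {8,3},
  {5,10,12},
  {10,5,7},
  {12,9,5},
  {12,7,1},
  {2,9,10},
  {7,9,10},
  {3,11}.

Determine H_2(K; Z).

H_2 = Z.

Take the total order 1 < 2 < 3 < 4 < 5 < 6 < 7 < 8 < 9 < 10 < 11 < 12 on the vertex set. Then K (dimension 2) consists of the simplices:

  0-simplices (12): [1], [2], [3], [4], [5], [6], [7], [8], [9], [10], [11], [12]
  1-simplices (27): (27 of them)
  2-simplices (14): [1,2,5], [1,2,10], [1,5,9], [1,7,9], [1,7,12], [1,10,12], [2,5,7], [2,7,12], [2,9,10], [2,9,12], [5,7,10], [5,9,12], [5,10,12], [7,9,10]

giving chain groups C_0 ≅ Z^12, C_1 ≅ Z^27, C_2 ≅ Z^14.

Boundary ∂_1: C_1 → C_0 sends each edge [p,q] (with p < q) to q − p. For instance
  ∂[1,9] = [9] − [1].
The 12×27 boundary matrix has rank 10 and Smith normal form diag(1,1,1,1,1,1,1,1,1,1).

∂_2: C_2 → C_1 sends each 2-simplex [p,q,r] to [q,r] − [p,r] + [p,q]. For instance
  ∂[1,2,10] = [2,10] − [1,10] + [1,2],
  ∂[2,9,12] = [9,12] − [2,12] + [2,9].
This gives a 27×14 integer matrix of rank 13; reducing to Smith normal form yields diagonal entries (1,1,1,1,1,1,1,1,1,1,1,1,1).

Reading off H_k = ker ∂_k / im ∂_{k+1}:

  H_2: rank ker ∂_2 − rank ∂_3 = (14 − 13) − 0 = 1, and there is no ∂_3, so H_2 = Z.

(K is a triangulation of the disjoint union of the torus T^2 and a wedge of 2 circles.)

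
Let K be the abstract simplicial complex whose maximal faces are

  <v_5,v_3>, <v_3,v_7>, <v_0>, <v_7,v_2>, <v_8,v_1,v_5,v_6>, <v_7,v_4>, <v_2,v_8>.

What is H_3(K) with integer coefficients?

H_3 ≅ 0.

Order the vertices as v_0 < v_1 < v_2 < v_3 < v_4 < v_5 < v_6 < v_7 < v_8. Listing each simplex with vertices in this order, K has dimension 3 with simplices:

  0-simplices (9): [v_0], [v_1], [v_2], [v_3], [v_4], [v_5], [v_6], [v_7], [v_8]
  1-simplices (11): [v_1,v_5], [v_1,v_6], [v_1,v_8], [v_2,v_7], [v_2,v_8], [v_3,v_5], [v_3,v_7], [v_4,v_7], [v_5,v_6], [v_5,v_8], [v_6,v_8]
  2-simplices (4): [v_1,v_5,v_6], [v_1,v_5,v_8], [v_1,v_6,v_8], [v_5,v_6,v_8]
  3-simplices (1): [v_1,v_5,v_6,v_8]

giving chain groups C_0 ≅ Z^9, C_1 ≅ Z^11, C_2 ≅ Z^4, C_3 ≅ Z^1.

The boundary map ∂_1: C_1 → C_0 is given by ∂[p,q] = [q] − [p]. For instance
  ∂[v_1,v_6] = [v_6] − [v_1].
The resulting 9×11 matrix has rank 7, and its Smith normal form has invariant factors (1,1,1,1,1,1,1).

∂_2: C_2 → C_1 sends each 2-simplex [p,q,r] to [q,r] − [p,r] + [p,q]. For instance
  ∂[v_1,v_5,v_6] = [v_5,v_6] − [v_1,v_6] + [v_1,v_5],
  ∂[v_5,v_6,v_8] = [v_6,v_8] − [v_5,v_8] + [v_5,v_6].
The resulting 11×4 matrix has rank 3, and its Smith normal form has invariant factors (1,1,1).

Boundary ∂_3: C_3 → C_2 sends each 3-simplex σ to the alternating sum Σ_i (−1)^i (σ with its i-th vertex removed). For instance
  ∂[v_1,v_5,v_6,v_8] = [v_5,v_6,v_8] − [v_1,v_6,v_8] + [v_1,v_5,v_8] − [v_1,v_5,v_6].
The 4×1 boundary matrix has rank 1 and Smith normal form diag(1).

Now H_k = ker ∂_k / im ∂_{k+1}, so:

  H_3: rank ker ∂_3 − rank ∂_4 = (1 − 1) − 0 = 0, and there is no ∂_4, so H_3 = 0.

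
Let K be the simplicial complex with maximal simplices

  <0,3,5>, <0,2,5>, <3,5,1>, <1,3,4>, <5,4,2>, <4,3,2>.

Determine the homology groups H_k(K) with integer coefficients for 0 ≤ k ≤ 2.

H_0 = Z,  H_1 = Z,  H_2 = 0.

Take the total order 0 < 1 < 2 < 3 < 4 < 5 on the vertex set. Then K (dimension 2) consists of the simplices:

  0-simplices (6): [0], [1], [2], [3], [4], [5]
  1-simplices (12): [0,2], [0,3], [0,5], [1,3], [1,4], [1,5], [2,3], [2,4], [2,5], [3,4], [3,5], [4,5]
  2-simplices (6): [0,2,5], [0,3,5], [1,3,4], [1,3,5], [2,3,4], [2,4,5]

so the chain groups are C_0 ≅ Z^6, C_1 ≅ Z^12, C_2 ≅ Z^6.

∂_1: C_1 → C_0 sends each edge [p,q] (with p < q) to q − p.
The 6×12 boundary matrix has rank 5 and Smith normal form diag(1,1,1,1,1).

The boundary map ∂_2: C_2 → C_1 sends each 2-simplex [p,q,r] to [q,r] − [p,r] + [p,q]. For instance
  ∂[2,4,5] = [4,5] − [2,5] + [2,4],
  ∂[1,3,4] = [3,4] − [1,4] + [1,3].
As a 12×6 matrix over Z this has rank 6, with invariant factors (1,1,1,1,1,1).

From H_k ≅ ker(∂_k) / im(∂_{k+1}) we obtain:

  H_0: rank C_0 − rank ∂_1 = 6 − 5 = 1, and the invariant factors of ∂_1 are all 1, so H_0 ≅ Z.
  H_1: rank ker ∂_1 − rank ∂_2 = (12 − 5) − 6 = 1, and the invariant factors of ∂_2 are all 1, so H_1 ≅ Z.
  H_2: rank ker ∂_2 − rank ∂_3 = (6 − 6) − 0 = 0, and there is no ∂_3, so H_2 ≅ 0.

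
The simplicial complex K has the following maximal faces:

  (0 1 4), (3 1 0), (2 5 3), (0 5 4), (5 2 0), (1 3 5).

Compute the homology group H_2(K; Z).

H_2 ≅ 0.

Order the vertices as 0 < 1 < 2 < 3 < 4 < 5. Listing each simplex with vertices in this order, K has dimension 2 with simplices:

  0-simplices (6): [0], [1], [2], [3], [4], [5]
  1-simplices (12): [0,1], [0,2], [0,3], [0,4], [0,5], [1,3], [1,4], [1,5], [2,3], [2,5], [3,5], [4,5]
  2-simplices (6): [0,1,3], [0,1,4], [0,2,5], [0,4,5], [1,3,5], [2,3,5]

Hence C_0 ≅ Z^6, C_1 ≅ Z^12, C_2 ≅ Z^6.

∂_1: C_1 → C_0 maps an edge to its endpoints' difference, ∂[p,q] = q − p.
The 6×12 boundary matrix has rank 5 and Smith normal form diag(1,1,1,1,1).

The boundary map ∂_2: C_2 → C_1 sends each 2-simplex [p,q,r] to [q,r] − [p,r] + [p,q]. For instance
  ∂[0,1,3] = [1,3] − [0,3] + [0,1],
  ∂[2,3,5] = [3,5] − [2,5] + [2,3].
As a 12×6 matrix over Z this has rank 6, with invariant factors (1,1,1,1,1,1).

Reading off H_k = ker ∂_k / im ∂_{k+1}:

  H_2: rank ker ∂_2 − rank ∂_3 = (6 − 6) − 0 = 0, and there is no ∂_3, so H_2 = 0.

(K is a triangulation of the cylinder S^1 x I.)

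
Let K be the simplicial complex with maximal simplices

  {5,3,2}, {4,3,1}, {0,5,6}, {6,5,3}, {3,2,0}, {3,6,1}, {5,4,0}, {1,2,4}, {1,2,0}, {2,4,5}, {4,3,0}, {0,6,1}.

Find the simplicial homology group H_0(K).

H_0 = Z.

Order the vertices as 0 < 1 < 2 < 3 < 4 < 5 < 6. Listing each simplex with vertices in this order, K has dimension 2 with simplices:

  0-simplices (7): [0], [1], [2], [3], [4], [5], [6]
  1-simplices (18): [0,1], [0,2], [0,3], [0,4], [0,5], [0,6], [1,2], [1,3], [1,4], [1,6], [2,3], [2,4], [2,5], [3,4], [3,5], [3,6], [4,5], [5,6]
  2-simplices (12): [0,1,2], [0,1,6], [0,2,3], [0,3,4], [0,4,5], [0,5,6], [1,2,4], [1,3,4], [1,3,6], [2,3,5], [2,4,5], [3,5,6]

giving chain groups C_0 ≅ Z^7, C_1 ≅ Z^18, C_2 ≅ Z^12.

The boundary map ∂_1: C_1 → C_0 sends each edge [p,q] (with p < q) to q − p. For instance
  ∂[0,5] = [5] − [0].
As a 7×18 matrix over Z this has rank 6, with invariant factors (1,1,1,1,1,1).

The boundary map ∂_2: C_2 → C_1 sends each 2-simplex [p,q,r] to [q,r] − [p,r] + [p,q]. For instance
  ∂[0,1,6] = [1,6] − [0,6] + [0,1],
  ∂[3,5,6] = [5,6] − [3,6] + [3,5].
This gives a 18×12 integer matrix of rank 12; reducing to Smith normal form yields diagonal entries (1,1,1,1,1,1,1,1,1,1,1,2).

From H_k ≅ ker(∂_k) / im(∂_{k+1}) we obtain:

  H_0: rank C_0 − rank ∂_1 = 7 − 6 = 1, and the invariant factors of ∂_1 are all 1, so H_0 ≅ Z.

(K is a triangulation of the real projective plane RP^2.)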